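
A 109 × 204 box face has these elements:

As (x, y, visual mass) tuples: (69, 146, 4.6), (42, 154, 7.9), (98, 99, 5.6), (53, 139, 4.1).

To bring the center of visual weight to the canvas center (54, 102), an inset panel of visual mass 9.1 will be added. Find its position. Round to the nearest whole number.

(30, 20)

With the inset panel, Σw becomes 4.6 + 7.9 + 5.6 + 4.1 + 9.1 = 31.3.
x: need Σw·x = 31.3·54 = 1690.2. Existing = 4.6·69 + 7.9·42 + 5.6·98 + 4.1·53 = 1415.3. Remainder 274.9 / 9.1 ≈ 30.21.
y: need Σw·y = 31.3·102 = 3192.6. Existing = 4.6·146 + 7.9·154 + 5.6·99 + 4.1·139 = 3012.5. Remainder 180.1 / 9.1 ≈ 19.79.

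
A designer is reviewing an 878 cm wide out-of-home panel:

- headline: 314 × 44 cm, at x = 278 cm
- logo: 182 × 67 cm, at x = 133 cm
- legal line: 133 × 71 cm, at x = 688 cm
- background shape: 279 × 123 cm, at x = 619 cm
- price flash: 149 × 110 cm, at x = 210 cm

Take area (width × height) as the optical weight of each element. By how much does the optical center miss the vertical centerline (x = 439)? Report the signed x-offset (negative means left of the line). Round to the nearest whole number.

Taking area as weight: headline 314·44 = 13816, logo 182·67 = 12194, legal line 133·71 = 9443, background shape 279·123 = 34317, price flash 149·110 = 16390. Sum 86160.
Σw·x = 13816·278 + 12194·133 + 9443·688 + 34317·619 + 16390·210 = 36643557, so x̄ = 36643557/86160 ≈ 425.30.
Against x = 439, that's 425.30 − 439 = -13.70.

≈ -14 cm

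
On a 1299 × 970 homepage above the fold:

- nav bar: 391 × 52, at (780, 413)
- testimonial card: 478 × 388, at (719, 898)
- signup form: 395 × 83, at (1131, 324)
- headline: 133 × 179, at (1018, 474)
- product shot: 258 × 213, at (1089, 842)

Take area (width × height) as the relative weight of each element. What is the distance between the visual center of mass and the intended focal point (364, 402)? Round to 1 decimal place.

Areas: nav bar 391·52 = 20332, testimonial card 478·388 = 185464, signup form 395·83 = 32785, headline 133·179 = 23807, product shot 258·213 = 54954. Total weight = 317342.
x-moment: 20332·780 + 185464·719 + 32785·1131 + 23807·1018 + 54954·1089 = 270367843; centroid 270367843/317342 ≈ 851.98.
y-moment: 20332·413 + 185464·898 + 32785·324 + 23807·474 + 54954·842 = 243121914; centroid 243121914/317342 ≈ 766.12.
Relative to (364, 402): Δ = (487.98, 364.12); |Δ| = √(487.98² + 364.12²) ≈ 608.85.

≈ 608.9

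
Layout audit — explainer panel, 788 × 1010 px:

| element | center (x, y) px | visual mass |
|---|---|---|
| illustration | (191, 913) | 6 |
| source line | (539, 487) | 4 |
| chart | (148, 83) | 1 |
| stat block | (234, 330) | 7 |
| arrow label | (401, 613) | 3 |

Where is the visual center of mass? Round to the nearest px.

Total weight = 6 + 4 + 1 + 7 + 3 = 21.
Σw·x = 6·191 + 4·539 + 1·148 + 7·234 + 3·401 = 6291, so x̄ = 6291/21 ≈ 299.57.
Σw·y = 6·913 + 4·487 + 1·83 + 7·330 + 3·613 = 11658, so ȳ = 11658/21 ≈ 555.14.

(300, 555)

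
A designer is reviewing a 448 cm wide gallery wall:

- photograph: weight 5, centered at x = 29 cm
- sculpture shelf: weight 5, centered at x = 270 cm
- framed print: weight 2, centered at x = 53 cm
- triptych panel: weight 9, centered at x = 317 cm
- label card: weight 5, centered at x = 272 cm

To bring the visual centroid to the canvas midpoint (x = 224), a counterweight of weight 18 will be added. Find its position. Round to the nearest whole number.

x ≈ 225

After adding the counterweight, total weight = 5 + 5 + 2 + 9 + 5 + 18 = 44.
x: need Σw·x = 44·224 = 9856. Existing = 5·29 + 5·270 + 2·53 + 9·317 + 5·272 = 5814. Remainder 4042 / 18 ≈ 224.56.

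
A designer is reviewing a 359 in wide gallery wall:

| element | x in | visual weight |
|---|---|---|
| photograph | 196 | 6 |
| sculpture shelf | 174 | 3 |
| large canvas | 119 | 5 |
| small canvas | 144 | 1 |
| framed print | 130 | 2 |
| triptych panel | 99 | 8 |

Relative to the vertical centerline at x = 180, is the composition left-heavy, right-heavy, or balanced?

left-heavy

Σw = 6 + 3 + 5 + 1 + 2 + 8 = 25.
x: (6·196 + 3·174 + 5·119 + 1·144 + 2·130 + 8·99) / 25 = 3489 / 25 ≈ 139.56
139.6 vs midline 180 → left-heavy.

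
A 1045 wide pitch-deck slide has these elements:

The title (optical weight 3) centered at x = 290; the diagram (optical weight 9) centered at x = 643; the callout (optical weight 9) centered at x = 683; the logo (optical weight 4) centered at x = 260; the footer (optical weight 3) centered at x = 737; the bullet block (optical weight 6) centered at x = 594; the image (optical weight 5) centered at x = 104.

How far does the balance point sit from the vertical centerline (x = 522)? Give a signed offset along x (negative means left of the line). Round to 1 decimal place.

Weights sum to 3 + 9 + 9 + 4 + 3 + 6 + 5 = 39.
x: (3·290 + 9·643 + 9·683 + 4·260 + 3·737 + 6·594 + 5·104) / 39 = 20139 / 39 ≈ 516.38
Against x = 522, that's 516.38 − 522 = -5.62.

≈ -5.6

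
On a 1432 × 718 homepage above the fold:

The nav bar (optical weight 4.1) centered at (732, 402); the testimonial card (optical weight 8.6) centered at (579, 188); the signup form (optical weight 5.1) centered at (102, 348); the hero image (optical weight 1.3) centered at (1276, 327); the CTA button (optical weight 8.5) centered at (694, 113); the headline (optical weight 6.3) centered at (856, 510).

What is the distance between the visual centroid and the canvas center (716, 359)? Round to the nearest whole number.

≈ 112

Total weight = 4.1 + 8.6 + 5.1 + 1.3 + 8.5 + 6.3 = 33.9.
Σw·x = 21451.4; x̄ = 21451.4/33.9 ≈ 632.78.
Σw·y = 9638.4; ȳ = 9638.4/33.9 ≈ 284.32.
From (716, 359): dx = -83.22, dy = -74.68, so the distance is √(dx²+dy²) ≈ 111.81.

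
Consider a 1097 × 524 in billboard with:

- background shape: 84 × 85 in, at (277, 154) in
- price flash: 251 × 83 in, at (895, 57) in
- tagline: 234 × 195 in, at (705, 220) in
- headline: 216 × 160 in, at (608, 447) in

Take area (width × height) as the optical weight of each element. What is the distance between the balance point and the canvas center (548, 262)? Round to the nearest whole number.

Taking area as weight: background shape 84·85 = 7140, price flash 251·83 = 20833, tagline 234·195 = 45630, headline 216·160 = 34560. Sum 108163.
Σw·x = 7140·277 + 20833·895 + 45630·705 + 34560·608 = 73804945, so x̄ = 73804945/108163 ≈ 682.35.
Σw·y = 7140·154 + 20833·57 + 45630·220 + 34560·447 = 27773961, so ȳ = 27773961/108163 ≈ 256.78.
Relative to (548, 262): Δ = (134.35, -5.22); |Δ| = √(134.35² + -5.22²) ≈ 134.45.

≈ 134 in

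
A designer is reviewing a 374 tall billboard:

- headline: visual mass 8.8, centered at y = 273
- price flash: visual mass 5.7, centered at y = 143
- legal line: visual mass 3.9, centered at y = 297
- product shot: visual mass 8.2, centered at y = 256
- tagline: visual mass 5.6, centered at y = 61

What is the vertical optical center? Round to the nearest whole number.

y ≈ 212

Weights sum to 8.8 + 5.7 + 3.9 + 8.2 + 5.6 = 32.2.
Σw·y = 8.8·273 + 5.7·143 + 3.9·297 + 8.2·256 + 5.6·61 = 6816.6, so ȳ = 6816.6/32.2 ≈ 211.70.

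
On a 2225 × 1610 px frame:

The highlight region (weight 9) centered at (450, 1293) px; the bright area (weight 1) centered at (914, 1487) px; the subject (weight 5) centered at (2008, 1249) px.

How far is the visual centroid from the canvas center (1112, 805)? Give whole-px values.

Σw = 9 + 1 + 5 = 15.
x: (9·450 + 1·914 + 5·2008) / 15 = 15004 / 15 ≈ 1000.27
y: (9·1293 + 1·1487 + 5·1249) / 15 = 19369 / 15 ≈ 1291.27
From (1112, 805): dx = -111.73, dy = 486.27, so the distance is √(dx²+dy²) ≈ 498.94.

≈ 499 px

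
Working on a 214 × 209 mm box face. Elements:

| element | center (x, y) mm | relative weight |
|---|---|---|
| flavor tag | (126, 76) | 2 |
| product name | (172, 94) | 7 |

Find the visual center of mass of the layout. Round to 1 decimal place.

(161.8, 90.0)

Weights sum to 2 + 7 = 9.
x-moment: 2·126 + 7·172 = 1456; centroid 1456/9 ≈ 161.78.
y-moment: 2·76 + 7·94 = 810; centroid 810/9 ≈ 90.00.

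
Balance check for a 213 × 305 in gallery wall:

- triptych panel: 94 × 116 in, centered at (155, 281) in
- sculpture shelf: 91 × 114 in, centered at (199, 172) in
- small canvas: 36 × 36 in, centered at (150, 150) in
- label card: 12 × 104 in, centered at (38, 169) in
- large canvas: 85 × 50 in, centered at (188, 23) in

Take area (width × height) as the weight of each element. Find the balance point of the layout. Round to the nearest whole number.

Areas → weights: triptych panel 94·116 = 10904, sculpture shelf 91·114 = 10374, small canvas 36·36 = 1296, label card 12·104 = 1248, large canvas 85·50 = 4250; Σw = 28072.
Σw·x = 10904·155 + 10374·199 + 1296·150 + 1248·38 + 4250·188 = 4795370, so x̄ = 4795370/28072 ≈ 170.82.
Σw·y = 10904·281 + 10374·172 + 1296·150 + 1248·169 + 4250·23 = 5351414, so ȳ = 5351414/28072 ≈ 190.63.

(171, 191)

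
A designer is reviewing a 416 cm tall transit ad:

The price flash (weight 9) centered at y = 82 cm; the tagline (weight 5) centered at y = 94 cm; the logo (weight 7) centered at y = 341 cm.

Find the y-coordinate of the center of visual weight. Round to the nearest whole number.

y ≈ 171

Σw = 9 + 5 + 7 = 21.
Σw·y = 9·82 + 5·94 + 7·341 = 3595, so ȳ = 3595/21 ≈ 171.19.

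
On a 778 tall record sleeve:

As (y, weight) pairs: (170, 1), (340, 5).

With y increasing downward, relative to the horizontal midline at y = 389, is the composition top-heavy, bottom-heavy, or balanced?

top-heavy

Total weight = 1 + 5 = 6.
Σw·y = 1·170 + 5·340 = 1870, so ȳ = 1870/6 ≈ 311.67.
311.7 vs midline 389 → top-heavy.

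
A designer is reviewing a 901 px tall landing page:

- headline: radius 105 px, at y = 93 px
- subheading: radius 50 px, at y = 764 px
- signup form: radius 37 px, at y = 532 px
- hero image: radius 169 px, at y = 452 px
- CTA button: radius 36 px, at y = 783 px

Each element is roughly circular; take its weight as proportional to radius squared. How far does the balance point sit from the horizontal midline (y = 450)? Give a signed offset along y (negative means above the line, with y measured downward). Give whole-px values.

≈ -57 px

Weights ∝ r²: headline 105² = 11025, subheading 50² = 2500, signup form 37² = 1369, hero image 169² = 28561, CTA button 36² = 1296; Σw = 44751.
Σw·y = 11025·93 + 2500·764 + 1369·532 + 28561·452 + 1296·783 = 17587973, so ȳ = 17587973/44751 ≈ 393.02.
Difference: 393.02 − 450 ≈ -56.98.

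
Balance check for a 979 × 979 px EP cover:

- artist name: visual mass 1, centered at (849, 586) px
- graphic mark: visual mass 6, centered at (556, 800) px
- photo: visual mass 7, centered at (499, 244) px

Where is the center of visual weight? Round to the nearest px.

(548, 507)

Total weight = 1 + 6 + 7 = 14.
Σw·x = 1·849 + 6·556 + 7·499 = 7678, so x̄ = 7678/14 ≈ 548.43.
Σw·y = 1·586 + 6·800 + 7·244 = 7094, so ȳ = 7094/14 ≈ 506.71.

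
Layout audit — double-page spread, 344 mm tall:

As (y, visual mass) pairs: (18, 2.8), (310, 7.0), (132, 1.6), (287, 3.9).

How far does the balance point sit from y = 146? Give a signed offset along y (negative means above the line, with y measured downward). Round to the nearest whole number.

≈ 86 mm

Σw = 2.8 + 7.0 + 1.6 + 3.9 = 15.3.
y: (2.8·18 + 7.0·310 + 1.6·132 + 3.9·287) / 15.3 = 3550.9 / 15.3 ≈ 232.08
Offset from y = 146: 232.08 − 146 ≈ 86.08.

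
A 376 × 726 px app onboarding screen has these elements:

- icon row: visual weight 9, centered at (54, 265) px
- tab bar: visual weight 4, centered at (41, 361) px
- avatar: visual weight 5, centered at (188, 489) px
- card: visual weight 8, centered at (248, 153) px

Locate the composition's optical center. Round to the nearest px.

Weights sum to 9 + 4 + 5 + 8 = 26.
x: (9·54 + 4·41 + 5·188 + 8·248) / 26 = 3574 / 26 ≈ 137.46
y: (9·265 + 4·361 + 5·489 + 8·153) / 26 = 7498 / 26 ≈ 288.38

(137, 288)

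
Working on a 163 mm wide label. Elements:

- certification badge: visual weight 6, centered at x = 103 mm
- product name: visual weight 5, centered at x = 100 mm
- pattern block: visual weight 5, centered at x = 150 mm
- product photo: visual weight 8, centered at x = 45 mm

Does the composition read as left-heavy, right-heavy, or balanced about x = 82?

Total weight = 6 + 5 + 5 + 8 = 24.
x-moment: 6·103 + 5·100 + 5·150 + 8·45 = 2228; centroid 2228/24 ≈ 92.83.
92.8 lies right of the midline 82, so the layout is right-heavy.

right-heavy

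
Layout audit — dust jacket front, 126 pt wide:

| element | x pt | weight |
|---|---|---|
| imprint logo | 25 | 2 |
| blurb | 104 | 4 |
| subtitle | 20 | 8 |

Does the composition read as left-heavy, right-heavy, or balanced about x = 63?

Weights sum to 2 + 4 + 8 = 14.
x: (2·25 + 4·104 + 8·20) / 14 = 626 / 14 ≈ 44.71
Since 44.7 is left of 63, the composition reads left-heavy.

left-heavy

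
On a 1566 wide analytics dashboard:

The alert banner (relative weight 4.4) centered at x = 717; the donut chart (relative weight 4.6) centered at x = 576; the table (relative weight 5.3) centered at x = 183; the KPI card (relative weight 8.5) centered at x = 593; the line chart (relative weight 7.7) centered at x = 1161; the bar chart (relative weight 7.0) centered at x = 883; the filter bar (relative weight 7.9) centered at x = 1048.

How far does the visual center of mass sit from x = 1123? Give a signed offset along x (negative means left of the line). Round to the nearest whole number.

Total weight = 4.4 + 4.6 + 5.3 + 8.5 + 7.7 + 7.0 + 7.9 = 45.4.
x-moment: 4.4·717 + 4.6·576 + 5.3·183 + 8.5·593 + 7.7·1161 + 7.0·883 + 7.9·1048 = 35214.7; centroid 35214.7/45.4 ≈ 775.65.
Difference: 775.65 − 1123 ≈ -347.35.

≈ -347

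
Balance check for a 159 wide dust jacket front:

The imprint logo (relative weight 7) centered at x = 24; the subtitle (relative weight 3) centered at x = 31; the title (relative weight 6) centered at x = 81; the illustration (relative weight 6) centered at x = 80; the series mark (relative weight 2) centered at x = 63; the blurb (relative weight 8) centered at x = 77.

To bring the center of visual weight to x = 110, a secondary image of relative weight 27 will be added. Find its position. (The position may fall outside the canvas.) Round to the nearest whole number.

After adding the secondary image, total weight = 7 + 3 + 6 + 6 + 2 + 8 + 27 = 59.
x: target moment 59×110 = 6490; current 7·24 + 3·31 + 6·81 + 6·80 + 2·63 + 8·77 = 1969; the secondary image supplies 4521, so x = 4521/27 ≈ 167.44.

x ≈ 167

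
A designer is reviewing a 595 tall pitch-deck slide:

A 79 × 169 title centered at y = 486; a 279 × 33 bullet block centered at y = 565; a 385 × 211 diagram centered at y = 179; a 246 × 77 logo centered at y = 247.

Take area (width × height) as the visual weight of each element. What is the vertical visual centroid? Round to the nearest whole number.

Taking area as weight: title 79·169 = 13351, bullet block 279·33 = 9207, diagram 385·211 = 81235, logo 246·77 = 18942. Sum 122735.
y: (13351·486 + 9207·565 + 81235·179 + 18942·247) / 122735 = 30910280 / 122735 ≈ 251.85

y ≈ 252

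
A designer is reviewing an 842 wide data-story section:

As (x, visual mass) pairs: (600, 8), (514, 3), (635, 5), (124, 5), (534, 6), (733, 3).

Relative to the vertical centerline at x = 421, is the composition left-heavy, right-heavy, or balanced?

Total weight = 8 + 3 + 5 + 5 + 6 + 3 = 30.
x-moment: 8·600 + 3·514 + 5·635 + 5·124 + 6·534 + 3·733 = 15540; centroid 15540/30 ≈ 518.00.
518.0 lies right of the midline 421, so the layout is right-heavy.

right-heavy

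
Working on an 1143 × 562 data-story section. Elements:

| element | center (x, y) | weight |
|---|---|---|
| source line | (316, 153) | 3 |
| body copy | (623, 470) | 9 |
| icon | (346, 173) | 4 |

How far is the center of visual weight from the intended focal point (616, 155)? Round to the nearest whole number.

Σw = 3 + 9 + 4 = 16.
Σw·x = 3·316 + 9·623 + 4·346 = 7939, so x̄ = 7939/16 ≈ 496.19.
Σw·y = 3·153 + 9·470 + 4·173 = 5381, so ȳ = 5381/16 ≈ 336.31.
Offset from (616, 155): Δx ≈ -119.81, Δy ≈ 181.31; distance = √(Δx² + Δy²) ≈ 217.32.

≈ 217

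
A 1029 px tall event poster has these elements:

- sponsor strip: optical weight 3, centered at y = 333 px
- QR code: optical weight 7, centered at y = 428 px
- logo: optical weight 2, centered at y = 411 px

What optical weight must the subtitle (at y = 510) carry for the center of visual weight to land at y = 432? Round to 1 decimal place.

w ≈ 4.7

Existing Σw = 12 (3 + 7 + 2); existing moment 3·333 + 7·428 + 2·411 = 4817.
For the centroid to hit 432: (4817 + w·510) / (12 + w) = 432.
Rearranging, w·(510 − 432) = 432·12 − 4817 = 367, so w ≈ 367/78 = 4.71.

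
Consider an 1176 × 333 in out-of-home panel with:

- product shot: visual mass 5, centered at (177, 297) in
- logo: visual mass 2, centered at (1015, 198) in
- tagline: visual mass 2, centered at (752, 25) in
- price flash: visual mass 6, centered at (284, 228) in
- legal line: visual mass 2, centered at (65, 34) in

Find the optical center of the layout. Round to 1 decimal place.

(367.8, 198.1)

Σw = 5 + 2 + 2 + 6 + 2 = 17.
Σw·x = 5·177 + 2·1015 + 2·752 + 6·284 + 2·65 = 6253, so x̄ = 6253/17 ≈ 367.82.
Σw·y = 5·297 + 2·198 + 2·25 + 6·228 + 2·34 = 3367, so ȳ = 3367/17 ≈ 198.06.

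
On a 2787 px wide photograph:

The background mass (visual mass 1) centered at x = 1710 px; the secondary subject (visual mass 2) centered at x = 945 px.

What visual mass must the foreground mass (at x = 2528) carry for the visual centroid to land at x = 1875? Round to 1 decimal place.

w ≈ 3.1

Fixed elements: Σw = 1 + 2 = 3, Σw·x = 1·1710 + 2·945 = 3600.
For the centroid to hit 1875: (3600 + w·2528) / (3 + w) = 1875.
Rearranging, w·(2528 − 1875) = 1875·3 − 3600 = 2025, so w ≈ 2025/653 = 3.10.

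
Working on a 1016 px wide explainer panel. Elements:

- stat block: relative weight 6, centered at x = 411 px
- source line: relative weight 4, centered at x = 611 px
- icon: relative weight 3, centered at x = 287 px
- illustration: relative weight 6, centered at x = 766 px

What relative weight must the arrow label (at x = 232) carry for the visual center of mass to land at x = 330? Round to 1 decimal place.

w ≈ 41.8

Known weights sum to 6 + 4 + 3 + 6 = 19; their moment is 6·411 + 4·611 + 3·287 + 6·766 = 10367.
Set Σw·x/Σw = 330: (10367 + 232w) = 330·(19 + w).
Rearranging, w·(232 − 330) = 330·19 − 10367 = -4097, so w ≈ -4097/-98 = 41.81.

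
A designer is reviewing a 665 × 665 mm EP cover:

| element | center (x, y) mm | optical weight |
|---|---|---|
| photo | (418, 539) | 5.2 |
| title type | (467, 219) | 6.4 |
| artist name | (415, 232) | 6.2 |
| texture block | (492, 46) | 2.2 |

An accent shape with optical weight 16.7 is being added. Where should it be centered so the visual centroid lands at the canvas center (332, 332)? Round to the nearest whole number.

(202, 386)

After adding the accent shape, total weight = 5.2 + 6.4 + 6.2 + 2.2 + 16.7 = 36.7.
x: target moment 36.7×332 = 12184.4; current 5.2·418 + 6.4·467 + 6.2·415 + 2.2·492 = 8817.8; the accent shape supplies 3366.6, so x = 3366.6/16.7 ≈ 201.59.
y: target moment 36.7×332 = 12184.4; current 5.2·539 + 6.4·219 + 6.2·232 + 2.2·46 = 5744.0; the accent shape supplies 6440.4, so y = 6440.4/16.7 ≈ 385.65.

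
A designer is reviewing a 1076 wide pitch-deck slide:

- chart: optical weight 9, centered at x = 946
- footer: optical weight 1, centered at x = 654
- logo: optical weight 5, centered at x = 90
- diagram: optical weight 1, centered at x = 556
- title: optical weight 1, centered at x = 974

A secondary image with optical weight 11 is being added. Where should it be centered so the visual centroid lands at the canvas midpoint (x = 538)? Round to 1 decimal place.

After adding the secondary image, total weight = 9 + 1 + 5 + 1 + 1 + 11 = 28.
Along x: (11148 + 11·x) / 28 = 538 (existing moment 9·946 + 1·654 + 5·90 + 1·556 + 1·974 = 11148) ⇒ x = (15064 − 11148) / 11 ≈ 356.00.

x ≈ 356.0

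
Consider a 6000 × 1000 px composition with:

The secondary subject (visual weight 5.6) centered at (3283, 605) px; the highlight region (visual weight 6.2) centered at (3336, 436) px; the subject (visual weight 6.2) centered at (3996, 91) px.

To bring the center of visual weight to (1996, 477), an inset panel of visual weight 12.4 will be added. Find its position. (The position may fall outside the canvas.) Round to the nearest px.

(-255, 633)

New total weight: (5.6 + 6.2 + 6.2) + 12.4 = 30.4.
x: need Σw·x = 30.4·1996 = 60678.4. Existing = 5.6·3283 + 6.2·3336 + 6.2·3996 = 63843.2. Remainder -3164.8 / 12.4 ≈ -255.23.
y: need Σw·y = 30.4·477 = 14500.8. Existing = 5.6·605 + 6.2·436 + 6.2·91 = 6655.4. Remainder 7845.4 / 12.4 ≈ 632.69.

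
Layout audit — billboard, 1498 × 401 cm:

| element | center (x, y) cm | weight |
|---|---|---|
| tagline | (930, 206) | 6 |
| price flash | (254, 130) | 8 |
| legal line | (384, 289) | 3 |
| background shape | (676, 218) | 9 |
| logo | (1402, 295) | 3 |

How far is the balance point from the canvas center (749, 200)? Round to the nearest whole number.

≈ 92 cm

Total weight = 6 + 8 + 3 + 9 + 3 = 29.
x: (6·930 + 8·254 + 3·384 + 9·676 + 3·1402) / 29 = 19054 / 29 ≈ 657.03
y: (6·206 + 8·130 + 3·289 + 9·218 + 3·295) / 29 = 5990 / 29 ≈ 206.55
Relative to (749, 200): Δ = (-91.97, 6.55); |Δ| = √(-91.97² + 6.55²) ≈ 92.20.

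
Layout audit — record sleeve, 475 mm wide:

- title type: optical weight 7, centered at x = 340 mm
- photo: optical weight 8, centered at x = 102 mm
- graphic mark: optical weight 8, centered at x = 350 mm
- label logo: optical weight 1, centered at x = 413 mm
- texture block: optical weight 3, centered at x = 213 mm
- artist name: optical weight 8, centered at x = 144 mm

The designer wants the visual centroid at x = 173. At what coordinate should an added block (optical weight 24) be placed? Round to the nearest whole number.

New total weight: (7 + 8 + 8 + 1 + 3 + 8) + 24 = 59.
x: target moment 59×173 = 10207; current 7·340 + 8·102 + 8·350 + 1·413 + 3·213 + 8·144 = 8200; the added block supplies 2007, so x = 2007/24 ≈ 83.62.

x ≈ 84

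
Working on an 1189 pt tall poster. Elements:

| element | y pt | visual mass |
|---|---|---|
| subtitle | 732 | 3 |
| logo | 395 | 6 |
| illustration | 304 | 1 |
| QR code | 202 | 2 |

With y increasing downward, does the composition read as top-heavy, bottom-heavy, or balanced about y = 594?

top-heavy

Total weight = 3 + 6 + 1 + 2 = 12.
Σw·y = 3·732 + 6·395 + 1·304 + 2·202 = 5274, so ȳ = 5274/12 ≈ 439.50.
Since 439.5 is above (smaller y than) 594, the composition reads top-heavy.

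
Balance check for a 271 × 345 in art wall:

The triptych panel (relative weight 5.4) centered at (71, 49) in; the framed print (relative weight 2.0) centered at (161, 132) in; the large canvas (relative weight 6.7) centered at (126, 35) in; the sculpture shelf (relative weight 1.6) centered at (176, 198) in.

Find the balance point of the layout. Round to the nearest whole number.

Total weight = 5.4 + 2.0 + 6.7 + 1.6 = 15.7.
Σw·x = 5.4·71 + 2.0·161 + 6.7·126 + 1.6·176 = 1831.2, so x̄ = 1831.2/15.7 ≈ 116.64.
Σw·y = 5.4·49 + 2.0·132 + 6.7·35 + 1.6·198 = 1079.9, so ȳ = 1079.9/15.7 ≈ 68.78.

(117, 69)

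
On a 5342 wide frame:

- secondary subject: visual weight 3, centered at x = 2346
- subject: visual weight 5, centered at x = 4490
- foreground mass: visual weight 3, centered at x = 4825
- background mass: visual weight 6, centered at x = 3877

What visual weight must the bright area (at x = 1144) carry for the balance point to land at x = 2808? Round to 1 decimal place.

Existing Σw = 17 (3 + 5 + 3 + 6); existing moment 3·2346 + 5·4490 + 3·4825 + 6·3877 = 67225.
For the centroid to hit 2808: (67225 + w·1144) / (17 + w) = 2808.
So w = (2808·17 − 67225)/(1144 − 2808) = -19489/-1664 ≈ 11.71.

w ≈ 11.7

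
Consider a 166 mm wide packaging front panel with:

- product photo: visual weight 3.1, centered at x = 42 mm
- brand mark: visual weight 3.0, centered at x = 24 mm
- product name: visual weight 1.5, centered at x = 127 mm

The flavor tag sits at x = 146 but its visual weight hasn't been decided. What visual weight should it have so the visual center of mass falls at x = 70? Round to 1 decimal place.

w ≈ 1.8

Known weights sum to 3.1 + 3.0 + 1.5 = 7.6; their moment is 3.1·42 + 3.0·24 + 1.5·127 = 392.7.
Set Σw·x/Σw = 70: (392.7 + 146w) = 70·(7.6 + w).
Solving: w = (70·7.6 − 392.7) / (146 − 70) = 139.3 / 76 ≈ 1.83.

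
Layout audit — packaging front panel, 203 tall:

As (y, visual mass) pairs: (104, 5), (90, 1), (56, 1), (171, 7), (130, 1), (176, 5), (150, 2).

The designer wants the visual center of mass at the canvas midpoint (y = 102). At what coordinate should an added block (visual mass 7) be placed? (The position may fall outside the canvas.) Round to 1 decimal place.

With the added block, Σw becomes 5 + 1 + 1 + 7 + 1 + 5 + 2 + 7 = 29.
y: target moment 29×102 = 2958; current 5·104 + 1·90 + 1·56 + 7·171 + 1·130 + 5·176 + 2·150 = 3173; the added block supplies -215, so y = -215/7 ≈ -30.71.

y ≈ -30.7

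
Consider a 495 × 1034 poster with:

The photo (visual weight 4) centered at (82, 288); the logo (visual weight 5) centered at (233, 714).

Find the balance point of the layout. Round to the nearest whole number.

(166, 525)

Weights sum to 4 + 5 = 9.
Σw·x = 4·82 + 5·233 = 1493, so x̄ = 1493/9 ≈ 165.89.
Σw·y = 4·288 + 5·714 = 4722, so ȳ = 4722/9 ≈ 524.67.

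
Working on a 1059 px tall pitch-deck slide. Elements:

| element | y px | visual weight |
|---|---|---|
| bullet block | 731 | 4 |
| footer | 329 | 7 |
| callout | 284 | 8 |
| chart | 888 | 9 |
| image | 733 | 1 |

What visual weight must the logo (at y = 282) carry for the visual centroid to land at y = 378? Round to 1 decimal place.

Fixed elements: Σw = 4 + 7 + 8 + 9 + 1 = 29, Σw·y = 4·731 + 7·329 + 8·284 + 9·888 + 1·733 = 16224.
For the centroid to hit 378: (16224 + w·282) / (29 + w) = 378.
So w = (378·29 − 16224)/(282 − 378) = -5262/-96 ≈ 54.81.

w ≈ 54.8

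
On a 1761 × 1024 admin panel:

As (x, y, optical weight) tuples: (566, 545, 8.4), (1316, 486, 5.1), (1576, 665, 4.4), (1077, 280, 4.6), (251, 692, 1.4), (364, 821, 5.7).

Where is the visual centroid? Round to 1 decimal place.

Σw = 8.4 + 5.1 + 4.4 + 4.6 + 1.4 + 5.7 = 29.6.
x: (8.4·566 + 5.1·1316 + 4.4·1576 + 4.6·1077 + 1.4·251 + 5.7·364) / 29.6 = 25780.8 / 29.6 ≈ 870.97
y: (8.4·545 + 5.1·486 + 4.4·665 + 4.6·280 + 1.4·692 + 5.7·821) / 29.6 = 16919.1 / 29.6 ≈ 571.59

(871.0, 571.6)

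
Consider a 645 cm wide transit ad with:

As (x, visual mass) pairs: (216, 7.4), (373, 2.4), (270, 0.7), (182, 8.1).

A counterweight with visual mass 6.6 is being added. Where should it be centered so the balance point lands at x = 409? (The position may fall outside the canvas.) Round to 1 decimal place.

x ≈ 931.8

New total weight: (7.4 + 2.4 + 0.7 + 8.1) + 6.6 = 25.2.
x: target moment 25.2×409 = 10306.8; current 7.4·216 + 2.4·373 + 0.7·270 + 8.1·182 = 4156.8; the counterweight supplies 6150.0, so x = 6150.0/6.6 ≈ 931.82.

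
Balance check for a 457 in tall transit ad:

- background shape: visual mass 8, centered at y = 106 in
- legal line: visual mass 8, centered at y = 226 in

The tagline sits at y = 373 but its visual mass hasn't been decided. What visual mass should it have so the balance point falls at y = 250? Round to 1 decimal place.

w ≈ 10.9

Existing Σw = 16 (8 + 8); existing moment 8·106 + 8·226 = 2656.
Set Σw·y/Σw = 250: (2656 + 373w) = 250·(16 + w).
Solving: w = (250·16 − 2656) / (373 − 250) = 1344 / 123 ≈ 10.93.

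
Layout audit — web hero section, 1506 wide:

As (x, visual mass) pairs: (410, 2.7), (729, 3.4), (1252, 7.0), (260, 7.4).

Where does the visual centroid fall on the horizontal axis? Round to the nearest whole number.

x ≈ 696

Weights sum to 2.7 + 3.4 + 7.0 + 7.4 = 20.5.
Σw·x = 2.7·410 + 3.4·729 + 7.0·1252 + 7.4·260 = 14273.6, so x̄ = 14273.6/20.5 ≈ 696.27.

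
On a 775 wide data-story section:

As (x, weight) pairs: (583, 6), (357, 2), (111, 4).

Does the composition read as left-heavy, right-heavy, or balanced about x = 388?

Total weight = 6 + 2 + 4 = 12.
x: (6·583 + 2·357 + 4·111) / 12 = 4656 / 12 ≈ 388.00
That equals the midline 388 — balanced.

balanced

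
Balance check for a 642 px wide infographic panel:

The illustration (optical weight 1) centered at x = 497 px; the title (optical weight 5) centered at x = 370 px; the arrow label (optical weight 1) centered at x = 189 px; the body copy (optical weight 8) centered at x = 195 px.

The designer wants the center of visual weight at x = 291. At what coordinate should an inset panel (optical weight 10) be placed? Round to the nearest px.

New total weight: (1 + 5 + 1 + 8) + 10 = 25.
Along x: (4096 + 10·x) / 25 = 291 (existing moment 1·497 + 5·370 + 1·189 + 8·195 = 4096) ⇒ x = (7275 − 4096) / 10 ≈ 317.90.

x ≈ 318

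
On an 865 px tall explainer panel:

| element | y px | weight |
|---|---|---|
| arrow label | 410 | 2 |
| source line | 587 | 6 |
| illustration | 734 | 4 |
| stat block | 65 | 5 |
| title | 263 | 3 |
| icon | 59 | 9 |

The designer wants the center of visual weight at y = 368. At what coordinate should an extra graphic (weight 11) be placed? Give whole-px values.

y ≈ 527

New total weight: (2 + 6 + 4 + 5 + 3 + 9) + 11 = 40.
y: target moment 40×368 = 14720; current 2·410 + 6·587 + 4·734 + 5·65 + 3·263 + 9·59 = 8923; the extra graphic supplies 5797, so y = 5797/11 ≈ 527.00.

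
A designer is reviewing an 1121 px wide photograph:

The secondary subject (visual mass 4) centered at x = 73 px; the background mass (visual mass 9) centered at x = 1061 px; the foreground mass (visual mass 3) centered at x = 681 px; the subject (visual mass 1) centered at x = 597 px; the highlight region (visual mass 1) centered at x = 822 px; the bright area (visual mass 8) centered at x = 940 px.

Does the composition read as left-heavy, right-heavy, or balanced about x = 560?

right-heavy

Σw = 4 + 9 + 3 + 1 + 1 + 8 = 26.
x: moment 20823 / weight 26 ≈ 800.88
800.9 lies right of the midline 560, so the layout is right-heavy.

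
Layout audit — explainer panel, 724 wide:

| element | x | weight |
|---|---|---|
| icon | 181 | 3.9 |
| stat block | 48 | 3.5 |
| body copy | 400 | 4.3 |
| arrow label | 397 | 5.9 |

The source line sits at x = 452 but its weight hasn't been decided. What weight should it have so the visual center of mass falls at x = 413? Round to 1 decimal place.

Fixed elements: Σw = 3.9 + 3.5 + 4.3 + 5.9 = 17.6, Σw·x = 3.9·181 + 3.5·48 + 4.3·400 + 5.9·397 = 4936.2.
Set Σw·x/Σw = 413: (4936.2 + 452w) = 413·(17.6 + w).
Rearranging, w·(452 − 413) = 413·17.6 − 4936.2 = 2332.6, so w ≈ 2332.6/39 = 59.81.

w ≈ 59.8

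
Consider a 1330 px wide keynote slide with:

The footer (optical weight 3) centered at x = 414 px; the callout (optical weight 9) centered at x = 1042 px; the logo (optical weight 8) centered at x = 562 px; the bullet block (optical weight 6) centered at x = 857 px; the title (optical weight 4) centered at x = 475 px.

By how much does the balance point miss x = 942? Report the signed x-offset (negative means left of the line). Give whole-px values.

≈ -203 px

Total weight = 3 + 9 + 8 + 6 + 4 = 30.
Σw·x = 3·414 + 9·1042 + 8·562 + 6·857 + 4·475 = 22158, so x̄ = 22158/30 ≈ 738.60.
Difference: 738.60 − 942 ≈ -203.40.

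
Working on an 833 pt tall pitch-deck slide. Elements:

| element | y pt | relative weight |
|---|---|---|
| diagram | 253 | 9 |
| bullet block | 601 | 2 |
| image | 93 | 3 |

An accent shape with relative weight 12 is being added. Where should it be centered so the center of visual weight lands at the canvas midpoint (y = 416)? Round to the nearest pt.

New total weight: (9 + 2 + 3) + 12 = 26.
y: need Σw·y = 26·416 = 10816. Existing = 9·253 + 2·601 + 3·93 = 3758. Remainder 7058 / 12 ≈ 588.17.

y ≈ 588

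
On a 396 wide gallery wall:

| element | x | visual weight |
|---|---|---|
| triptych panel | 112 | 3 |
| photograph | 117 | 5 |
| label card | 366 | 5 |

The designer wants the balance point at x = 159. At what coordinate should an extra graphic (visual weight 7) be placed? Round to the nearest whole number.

x ≈ 61

After adding the extra graphic, total weight = 3 + 5 + 5 + 7 = 20.
x: need Σw·x = 20·159 = 3180. Existing = 3·112 + 5·117 + 5·366 = 2751. Remainder 429 / 7 ≈ 61.29.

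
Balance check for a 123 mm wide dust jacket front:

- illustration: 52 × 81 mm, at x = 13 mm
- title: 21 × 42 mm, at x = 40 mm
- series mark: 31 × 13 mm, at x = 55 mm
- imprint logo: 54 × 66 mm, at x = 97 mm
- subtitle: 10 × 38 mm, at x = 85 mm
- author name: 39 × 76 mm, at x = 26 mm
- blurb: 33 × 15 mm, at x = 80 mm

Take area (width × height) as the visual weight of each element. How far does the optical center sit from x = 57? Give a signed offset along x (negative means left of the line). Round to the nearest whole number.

Taking area as weight: illustration 52·81 = 4212, title 21·42 = 882, series mark 31·13 = 403, imprint logo 54·66 = 3564, subtitle 10·38 = 380, author name 39·76 = 2964, blurb 33·15 = 495. Sum 12900.
Σw·x = 4212·13 + 882·40 + 403·55 + 3564·97 + 380·85 + 2964·26 + 495·80 = 606873, so x̄ = 606873/12900 ≈ 47.04.
Against x = 57, that's 47.04 − 57 = -9.96.

≈ -10 mm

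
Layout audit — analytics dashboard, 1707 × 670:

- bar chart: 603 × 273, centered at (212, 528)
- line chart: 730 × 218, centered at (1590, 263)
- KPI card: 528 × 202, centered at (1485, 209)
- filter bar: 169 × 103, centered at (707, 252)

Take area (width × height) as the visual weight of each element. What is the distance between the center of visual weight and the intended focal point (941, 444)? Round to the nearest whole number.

Areas → weights: bar chart 603·273 = 164619, line chart 730·218 = 159140, KPI card 528·202 = 106656, filter bar 169·103 = 17407; Σw = 447822.
x: (164619·212 + 159140·1590 + 106656·1485 + 17407·707) / 447822 = 458622737 / 447822 ≈ 1024.12
y: (164619·528 + 159140·263 + 106656·209 + 17407·252) / 447822 = 155450320 / 447822 ≈ 347.13
Offset from (941, 444): Δx ≈ 83.12, Δy ≈ -96.87; distance = √(Δx² + Δy²) ≈ 127.65.

≈ 128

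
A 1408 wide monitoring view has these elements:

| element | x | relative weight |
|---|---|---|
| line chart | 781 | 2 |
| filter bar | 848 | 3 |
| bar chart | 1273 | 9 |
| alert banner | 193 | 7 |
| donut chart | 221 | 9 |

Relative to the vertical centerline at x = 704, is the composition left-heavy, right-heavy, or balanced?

left-heavy

Total weight = 2 + 3 + 9 + 7 + 9 = 30.
x: (2·781 + 3·848 + 9·1273 + 7·193 + 9·221) / 30 = 18903 / 30 ≈ 630.10
Since 630.1 is left of 704, the composition reads left-heavy.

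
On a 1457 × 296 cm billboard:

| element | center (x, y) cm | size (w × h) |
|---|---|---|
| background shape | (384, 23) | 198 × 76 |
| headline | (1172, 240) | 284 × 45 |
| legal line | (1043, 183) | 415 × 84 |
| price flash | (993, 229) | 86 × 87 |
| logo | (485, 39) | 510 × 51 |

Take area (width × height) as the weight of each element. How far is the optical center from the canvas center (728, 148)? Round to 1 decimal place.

Areas → weights: background shape 198·76 = 15048, headline 284·45 = 12780, legal line 415·84 = 34860, price flash 86·87 = 7482, logo 510·51 = 26010; Σw = 96180.
Σw·x = 15048·384 + 12780·1172 + 34860·1043 + 7482·993 + 26010·485 = 77160048, so x̄ = 77160048/96180 ≈ 802.25.
Σw·y = 15048·23 + 12780·240 + 34860·183 + 7482·229 + 26010·39 = 12520452, so ȳ = 12520452/96180 ≈ 130.18.
From (728, 148): dx = 74.25, dy = -17.82, so the distance is √(dx²+dy²) ≈ 76.36.

≈ 76.4 cm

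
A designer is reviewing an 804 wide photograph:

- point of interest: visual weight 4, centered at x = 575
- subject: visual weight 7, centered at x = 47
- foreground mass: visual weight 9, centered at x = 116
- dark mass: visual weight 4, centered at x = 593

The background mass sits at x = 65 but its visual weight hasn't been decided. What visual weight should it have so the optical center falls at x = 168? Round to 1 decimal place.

w ≈ 19.5

Fixed elements: Σw = 4 + 7 + 9 + 4 = 24, Σw·x = 4·575 + 7·47 + 9·116 + 4·593 = 6045.
Balance at x = 168 requires (6045 + w·65) / (24 + w) = 168.
Solving: w = (168·24 − 6045) / (65 − 168) = -2013 / -103 ≈ 19.54.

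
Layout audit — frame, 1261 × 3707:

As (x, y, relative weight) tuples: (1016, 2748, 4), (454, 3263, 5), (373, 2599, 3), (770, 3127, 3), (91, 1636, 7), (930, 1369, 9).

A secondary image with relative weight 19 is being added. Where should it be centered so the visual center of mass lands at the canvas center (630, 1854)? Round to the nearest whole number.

With the secondary image, Σw becomes 4 + 5 + 3 + 3 + 7 + 9 + 19 = 50.
x: target moment 50×630 = 31500; current 4·1016 + 5·454 + 3·373 + 3·770 + 7·91 + 9·930 = 18770; the secondary image supplies 12730, so x = 12730/19 ≈ 670.00.
y: target moment 50×1854 = 92700; current 4·2748 + 5·3263 + 3·2599 + 3·3127 + 7·1636 + 9·1369 = 68258; the secondary image supplies 24442, so y = 24442/19 ≈ 1286.42.

(670, 1286)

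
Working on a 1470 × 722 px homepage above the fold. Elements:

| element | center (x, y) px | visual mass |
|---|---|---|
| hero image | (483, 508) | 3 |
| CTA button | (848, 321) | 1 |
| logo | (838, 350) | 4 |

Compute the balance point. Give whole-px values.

(706, 406)

Total weight = 3 + 1 + 4 = 8.
Σw·x = 3·483 + 1·848 + 4·838 = 5649, so x̄ = 5649/8 ≈ 706.12.
Σw·y = 3·508 + 1·321 + 4·350 = 3245, so ȳ = 3245/8 ≈ 405.62.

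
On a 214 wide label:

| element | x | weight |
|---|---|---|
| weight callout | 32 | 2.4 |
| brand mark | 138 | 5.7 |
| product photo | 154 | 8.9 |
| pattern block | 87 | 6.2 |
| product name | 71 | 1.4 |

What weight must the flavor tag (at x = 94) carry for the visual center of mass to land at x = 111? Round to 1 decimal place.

w ≈ 8.4

Existing Σw = 24.6 (2.4 + 5.7 + 8.9 + 6.2 + 1.4); existing moment 2.4·32 + 5.7·138 + 8.9·154 + 6.2·87 + 1.4·71 = 2872.8.
Balance at x = 111 requires (2872.8 + w·94) / (24.6 + w) = 111.
Rearranging, w·(94 − 111) = 111·24.6 − 2872.8 = -142.2, so w ≈ -142.2/-17 = 8.36.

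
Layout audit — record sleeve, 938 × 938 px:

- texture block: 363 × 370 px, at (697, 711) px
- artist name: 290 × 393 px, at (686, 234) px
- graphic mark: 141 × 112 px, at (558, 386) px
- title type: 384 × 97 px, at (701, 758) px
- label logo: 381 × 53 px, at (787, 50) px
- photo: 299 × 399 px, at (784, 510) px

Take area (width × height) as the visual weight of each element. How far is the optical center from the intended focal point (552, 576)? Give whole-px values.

Areas: texture block 363·370 = 134310, artist name 290·393 = 113970, graphic mark 141·112 = 15792, title type 384·97 = 37248, label logo 381·53 = 20193, photo 299·399 = 119301. Total weight = 440814.
Σw·x = 316144149; x̄ = 316144149/440814 ≈ 717.18.
y: moment 218346246 / weight 440814 ≈ 495.33
From (552, 576): dx = 165.18, dy = -80.67, so the distance is √(dx²+dy²) ≈ 183.83.

≈ 184 px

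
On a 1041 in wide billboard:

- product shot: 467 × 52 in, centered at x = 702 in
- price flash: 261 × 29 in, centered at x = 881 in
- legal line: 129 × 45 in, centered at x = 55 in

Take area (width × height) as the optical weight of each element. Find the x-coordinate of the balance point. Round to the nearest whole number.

x ≈ 638

Areas → weights: product shot 467·52 = 24284, price flash 261·29 = 7569, legal line 129·45 = 5805; Σw = 37658.
Σw·x = 24284·702 + 7569·881 + 5805·55 = 24034932, so x̄ = 24034932/37658 ≈ 638.24.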